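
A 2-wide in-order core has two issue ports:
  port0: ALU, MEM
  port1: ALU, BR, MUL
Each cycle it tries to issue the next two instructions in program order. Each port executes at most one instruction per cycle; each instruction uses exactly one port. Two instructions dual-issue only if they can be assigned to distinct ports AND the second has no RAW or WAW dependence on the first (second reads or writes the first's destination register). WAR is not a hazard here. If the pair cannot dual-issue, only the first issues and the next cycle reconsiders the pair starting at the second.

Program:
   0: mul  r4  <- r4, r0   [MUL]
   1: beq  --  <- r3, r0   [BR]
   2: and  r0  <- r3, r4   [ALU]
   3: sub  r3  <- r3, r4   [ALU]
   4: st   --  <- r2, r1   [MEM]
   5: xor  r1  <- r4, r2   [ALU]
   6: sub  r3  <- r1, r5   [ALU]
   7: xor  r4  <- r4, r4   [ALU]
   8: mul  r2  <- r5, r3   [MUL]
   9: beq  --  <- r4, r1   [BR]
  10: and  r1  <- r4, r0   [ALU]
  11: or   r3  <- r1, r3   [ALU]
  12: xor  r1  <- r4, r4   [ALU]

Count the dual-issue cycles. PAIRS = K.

#0 head=0: mul i0 no-port MUL/BR
#1 head=1: beq/and i1/i2 pair
#2 head=3: sub/st i3/i4 pair
#3 head=5: xor i5 RAW r1
#4 head=6: sub/xor i6/i7 pair
#5 head=8: mul i8 no-port MUL/BR
#6 head=9: beq/and i9/i10 pair
#7 head=11: or/xor i11/i12 pair

PAIRS = 5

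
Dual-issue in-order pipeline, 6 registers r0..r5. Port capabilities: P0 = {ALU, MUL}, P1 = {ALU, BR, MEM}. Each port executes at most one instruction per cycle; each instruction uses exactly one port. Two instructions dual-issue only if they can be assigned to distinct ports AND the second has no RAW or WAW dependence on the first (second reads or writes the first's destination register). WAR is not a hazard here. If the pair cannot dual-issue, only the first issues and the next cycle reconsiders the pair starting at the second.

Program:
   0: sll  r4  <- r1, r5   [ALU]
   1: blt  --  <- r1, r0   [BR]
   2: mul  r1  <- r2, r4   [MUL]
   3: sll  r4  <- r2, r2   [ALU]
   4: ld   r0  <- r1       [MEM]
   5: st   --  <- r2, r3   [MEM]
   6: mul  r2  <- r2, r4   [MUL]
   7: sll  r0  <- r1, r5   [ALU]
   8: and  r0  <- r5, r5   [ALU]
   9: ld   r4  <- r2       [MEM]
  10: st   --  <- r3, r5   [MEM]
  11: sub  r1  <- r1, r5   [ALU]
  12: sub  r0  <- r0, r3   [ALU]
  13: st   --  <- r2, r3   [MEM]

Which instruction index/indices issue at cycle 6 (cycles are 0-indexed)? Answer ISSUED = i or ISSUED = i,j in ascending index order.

  cy0 -> i0+i1 (sll+blt) dual
  cy1 -> i2+i3 (mul+sll) dual
  cy2 -> i4 (ld) no-port MEM/MEM
  cy3 -> i5+i6 (st+mul) dual
  cy4 -> i7 (sll) WAW r0
  cy5 -> i8+i9 (and+ld) dual
  cy6 -> i10+i11 (st+sub) dual
  cy7 -> i12+i13 (sub+st) dual

ISSUED = 10,11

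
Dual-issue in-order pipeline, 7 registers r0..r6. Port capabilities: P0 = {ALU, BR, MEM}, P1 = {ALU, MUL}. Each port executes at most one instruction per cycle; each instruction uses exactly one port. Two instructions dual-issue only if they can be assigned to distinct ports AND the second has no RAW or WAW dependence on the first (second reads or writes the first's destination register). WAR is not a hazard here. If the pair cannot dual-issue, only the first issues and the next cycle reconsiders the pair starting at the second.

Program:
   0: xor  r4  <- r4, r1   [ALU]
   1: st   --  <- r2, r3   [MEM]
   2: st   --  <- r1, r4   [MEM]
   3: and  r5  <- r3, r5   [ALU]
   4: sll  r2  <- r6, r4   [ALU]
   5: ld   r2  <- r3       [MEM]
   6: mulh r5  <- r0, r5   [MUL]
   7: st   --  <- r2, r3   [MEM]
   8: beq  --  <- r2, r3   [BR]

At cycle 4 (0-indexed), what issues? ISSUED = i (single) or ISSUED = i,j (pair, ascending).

#0 head=0: xor st i0/i1 2-wide
#1 head=2: st and i2/i3 2-wide
#2 head=4: sll i4 WAW r2
#3 head=5: ld mulh i5/i6 2-wide
#4 head=7: st i7 no-port MEM/BR
#5 head=8: beq i8 tail

ISSUED = 7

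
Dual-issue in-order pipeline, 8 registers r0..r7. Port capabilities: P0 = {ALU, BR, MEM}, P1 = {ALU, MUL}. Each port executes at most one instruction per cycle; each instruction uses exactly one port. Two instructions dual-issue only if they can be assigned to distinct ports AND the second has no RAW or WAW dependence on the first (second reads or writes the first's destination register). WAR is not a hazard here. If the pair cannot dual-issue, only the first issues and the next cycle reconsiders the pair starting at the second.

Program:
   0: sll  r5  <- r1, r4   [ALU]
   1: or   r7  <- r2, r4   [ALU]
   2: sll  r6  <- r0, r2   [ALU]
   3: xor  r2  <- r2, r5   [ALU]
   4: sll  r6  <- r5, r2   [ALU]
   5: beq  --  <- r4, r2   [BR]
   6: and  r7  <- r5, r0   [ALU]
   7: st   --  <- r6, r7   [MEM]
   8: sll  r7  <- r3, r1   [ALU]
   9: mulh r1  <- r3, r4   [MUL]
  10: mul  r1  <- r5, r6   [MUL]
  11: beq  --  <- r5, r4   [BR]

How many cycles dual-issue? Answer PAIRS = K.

PAIRS = 5

[0] i0/i1  sll;or  -- 2-wide
[1] i2/i3  sll;xor  -- 2-wide
[2] i4/i5  sll;beq  -- 2-wide
[3] i6  and  -- RAW r7
[4] i7/i8  st;sll  -- 2-wide
[5] i9  mulh  -- no-port MUL/MUL
[6] i10/i11  mul;beq  -- 2-wide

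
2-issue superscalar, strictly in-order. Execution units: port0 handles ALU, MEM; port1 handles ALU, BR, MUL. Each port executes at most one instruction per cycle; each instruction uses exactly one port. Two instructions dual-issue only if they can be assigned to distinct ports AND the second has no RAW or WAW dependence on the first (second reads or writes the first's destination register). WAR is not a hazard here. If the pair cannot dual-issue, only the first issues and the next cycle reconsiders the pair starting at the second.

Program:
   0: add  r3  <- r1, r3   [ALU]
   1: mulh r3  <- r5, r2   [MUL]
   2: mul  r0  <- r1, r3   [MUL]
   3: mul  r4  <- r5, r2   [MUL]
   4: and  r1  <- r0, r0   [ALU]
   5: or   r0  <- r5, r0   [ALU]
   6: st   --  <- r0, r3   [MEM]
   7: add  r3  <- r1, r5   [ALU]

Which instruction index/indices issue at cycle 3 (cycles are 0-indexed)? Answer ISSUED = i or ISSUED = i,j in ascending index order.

ISSUED = 3,4

0. add.ALU @i0  | WAW r3
1. mulh.MUL @i1  | no-port MUL/MUL
2. mul.MUL @i2  | no-port MUL/MUL
3. mul.MUL/and.ALU @i3/i4  | dual
4. or.ALU @i5  | RAW r0
5. st.MEM/add.ALU @i6/i7  | dual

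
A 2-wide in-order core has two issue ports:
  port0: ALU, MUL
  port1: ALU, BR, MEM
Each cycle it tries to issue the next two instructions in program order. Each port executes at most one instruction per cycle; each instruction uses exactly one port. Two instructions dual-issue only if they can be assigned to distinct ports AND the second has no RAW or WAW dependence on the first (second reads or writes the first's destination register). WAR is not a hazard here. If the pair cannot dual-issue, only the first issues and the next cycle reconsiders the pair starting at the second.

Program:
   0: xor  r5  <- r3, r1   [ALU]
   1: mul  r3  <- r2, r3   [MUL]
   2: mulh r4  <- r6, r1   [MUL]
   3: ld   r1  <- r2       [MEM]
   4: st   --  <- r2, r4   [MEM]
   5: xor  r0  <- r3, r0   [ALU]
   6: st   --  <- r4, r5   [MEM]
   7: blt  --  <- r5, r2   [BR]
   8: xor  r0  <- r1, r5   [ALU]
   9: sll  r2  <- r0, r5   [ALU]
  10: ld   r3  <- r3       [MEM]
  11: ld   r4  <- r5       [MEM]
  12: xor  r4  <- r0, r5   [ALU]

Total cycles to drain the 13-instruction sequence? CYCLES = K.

c0: i0+i1 xor+mul  dual
c1: i2+i3 mulh+ld  dual
c2: i4+i5 st+xor  dual
c3: i6 st  no-port MEM/BR
c4: i7+i8 blt+xor  dual
c5: i9+i10 sll+ld  dual
c6: i11 ld  WAW r4
c7: i12 xor  tail

CYCLES = 8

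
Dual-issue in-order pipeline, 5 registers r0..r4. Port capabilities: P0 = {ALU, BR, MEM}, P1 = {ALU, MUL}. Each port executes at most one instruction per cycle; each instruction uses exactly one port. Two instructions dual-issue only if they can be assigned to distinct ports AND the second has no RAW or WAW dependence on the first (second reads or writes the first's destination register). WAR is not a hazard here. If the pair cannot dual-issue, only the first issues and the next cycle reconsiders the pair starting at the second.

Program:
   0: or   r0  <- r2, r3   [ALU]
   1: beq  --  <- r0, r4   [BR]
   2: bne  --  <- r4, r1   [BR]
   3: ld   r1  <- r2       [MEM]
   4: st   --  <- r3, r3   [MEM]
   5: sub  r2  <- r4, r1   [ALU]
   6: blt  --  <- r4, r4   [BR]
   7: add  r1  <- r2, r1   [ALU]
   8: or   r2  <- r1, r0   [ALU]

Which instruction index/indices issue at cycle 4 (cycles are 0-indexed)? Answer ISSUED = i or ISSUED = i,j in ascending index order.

t=0 i0:or ; RAW r0
t=1 i1:beq ; no-port BR/BR
t=2 i2:bne ; no-port BR/MEM
t=3 i3:ld ; no-port MEM/MEM
t=4 i4,i5:st;sub ; pair
t=5 i6,i7:blt;add ; pair
t=6 i8:or ; tail

ISSUED = 4,5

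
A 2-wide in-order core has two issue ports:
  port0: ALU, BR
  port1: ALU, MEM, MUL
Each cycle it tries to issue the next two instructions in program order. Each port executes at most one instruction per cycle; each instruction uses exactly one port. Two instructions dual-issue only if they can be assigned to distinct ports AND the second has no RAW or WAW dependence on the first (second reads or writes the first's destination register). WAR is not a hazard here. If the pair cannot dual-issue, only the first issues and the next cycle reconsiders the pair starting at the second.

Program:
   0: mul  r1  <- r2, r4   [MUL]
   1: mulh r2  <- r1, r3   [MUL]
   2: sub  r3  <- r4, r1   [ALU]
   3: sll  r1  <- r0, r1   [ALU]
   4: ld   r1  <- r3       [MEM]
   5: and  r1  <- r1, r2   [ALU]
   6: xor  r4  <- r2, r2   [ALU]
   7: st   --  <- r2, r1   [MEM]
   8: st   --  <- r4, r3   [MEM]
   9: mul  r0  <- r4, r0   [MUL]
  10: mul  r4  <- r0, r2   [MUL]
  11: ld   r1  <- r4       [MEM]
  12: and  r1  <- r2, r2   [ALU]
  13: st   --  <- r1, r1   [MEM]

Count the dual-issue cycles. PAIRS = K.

PAIRS = 2

#0 head=0: mul.MUL i0 no-port MUL/MUL
#1 head=1: mulh.MUL sub.ALU i1,i2 dual
#2 head=3: sll.ALU i3 WAW r1
#3 head=4: ld.MEM i4 RAW+WAW r1
#4 head=5: and.ALU xor.ALU i5,i6 dual
#5 head=7: st.MEM i7 no-port MEM/MEM
#6 head=8: st.MEM i8 no-port MEM/MUL
#7 head=9: mul.MUL i9 no-port MUL/MUL
#8 head=10: mul.MUL i10 no-port MUL/MEM
#9 head=11: ld.MEM i11 WAW r1
#10 head=12: and.ALU i12 RAW r1
#11 head=13: st.MEM i13 tail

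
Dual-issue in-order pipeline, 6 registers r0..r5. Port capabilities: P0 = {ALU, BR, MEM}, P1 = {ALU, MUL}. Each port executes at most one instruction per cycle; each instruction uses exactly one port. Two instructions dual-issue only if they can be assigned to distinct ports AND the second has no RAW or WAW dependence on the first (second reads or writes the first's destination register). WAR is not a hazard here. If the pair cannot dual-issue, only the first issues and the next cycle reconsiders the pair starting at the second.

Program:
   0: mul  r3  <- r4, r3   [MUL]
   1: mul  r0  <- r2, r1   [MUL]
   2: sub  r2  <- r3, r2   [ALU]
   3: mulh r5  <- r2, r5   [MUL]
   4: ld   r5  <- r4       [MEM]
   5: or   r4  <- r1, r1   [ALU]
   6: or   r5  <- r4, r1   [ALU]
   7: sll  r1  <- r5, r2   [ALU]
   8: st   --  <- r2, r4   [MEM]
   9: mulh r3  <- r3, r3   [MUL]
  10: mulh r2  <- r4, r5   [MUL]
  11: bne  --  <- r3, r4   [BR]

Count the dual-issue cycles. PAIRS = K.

PAIRS = 4

t=0 i0:mul ; no-port MUL/MUL
t=1 i1/i2:mul+sub ; dual
t=2 i3:mulh ; WAW r5
t=3 i4/i5:ld+or ; dual
t=4 i6:or ; RAW r5
t=5 i7/i8:sll+st ; dual
t=6 i9:mulh ; no-port MUL/MUL
t=7 i10/i11:mulh+bne ; dual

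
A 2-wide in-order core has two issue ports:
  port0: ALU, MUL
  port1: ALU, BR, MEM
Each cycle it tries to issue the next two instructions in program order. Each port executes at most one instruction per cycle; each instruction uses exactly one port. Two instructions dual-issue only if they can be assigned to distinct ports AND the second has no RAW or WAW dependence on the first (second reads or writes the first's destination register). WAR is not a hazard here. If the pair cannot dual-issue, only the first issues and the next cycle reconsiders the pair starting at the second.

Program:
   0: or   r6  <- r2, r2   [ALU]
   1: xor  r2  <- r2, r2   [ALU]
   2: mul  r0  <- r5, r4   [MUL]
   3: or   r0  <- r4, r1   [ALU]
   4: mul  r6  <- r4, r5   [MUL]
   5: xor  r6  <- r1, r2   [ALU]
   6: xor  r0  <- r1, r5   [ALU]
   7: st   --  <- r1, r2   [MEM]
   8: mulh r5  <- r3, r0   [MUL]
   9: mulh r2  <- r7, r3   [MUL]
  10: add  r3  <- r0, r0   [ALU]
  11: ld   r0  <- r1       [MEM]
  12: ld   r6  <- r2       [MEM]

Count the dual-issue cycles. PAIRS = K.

PAIRS = 5

[0] i0,i1  or/xor  -- 2-wide
[1] i2  mul  -- WAW r0
[2] i3,i4  or/mul  -- 2-wide
[3] i5,i6  xor/xor  -- 2-wide
[4] i7,i8  st/mulh  -- 2-wide
[5] i9,i10  mulh/add  -- 2-wide
[6] i11  ld  -- no-port MEM/MEM
[7] i12  ld  -- tail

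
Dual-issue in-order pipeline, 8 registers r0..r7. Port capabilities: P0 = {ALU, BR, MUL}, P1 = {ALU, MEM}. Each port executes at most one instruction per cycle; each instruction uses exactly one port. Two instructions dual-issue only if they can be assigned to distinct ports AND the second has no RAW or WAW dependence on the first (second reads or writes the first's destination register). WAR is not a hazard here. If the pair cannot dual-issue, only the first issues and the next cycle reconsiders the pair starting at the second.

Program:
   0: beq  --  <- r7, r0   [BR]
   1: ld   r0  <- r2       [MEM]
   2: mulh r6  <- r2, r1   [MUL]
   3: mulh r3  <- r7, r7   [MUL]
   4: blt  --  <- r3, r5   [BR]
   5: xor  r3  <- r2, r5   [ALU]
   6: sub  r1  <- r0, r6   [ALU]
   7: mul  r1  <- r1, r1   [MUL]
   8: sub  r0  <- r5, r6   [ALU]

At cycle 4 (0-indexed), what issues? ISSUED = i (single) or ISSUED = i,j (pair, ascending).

#0 head=0: beq.BR;ld.MEM i0+i1 pair
#1 head=2: mulh.MUL i2 no-port MUL/MUL
#2 head=3: mulh.MUL i3 no-port MUL/BR
#3 head=4: blt.BR;xor.ALU i4+i5 pair
#4 head=6: sub.ALU i6 RAW+WAW r1
#5 head=7: mul.MUL;sub.ALU i7+i8 pair

ISSUED = 6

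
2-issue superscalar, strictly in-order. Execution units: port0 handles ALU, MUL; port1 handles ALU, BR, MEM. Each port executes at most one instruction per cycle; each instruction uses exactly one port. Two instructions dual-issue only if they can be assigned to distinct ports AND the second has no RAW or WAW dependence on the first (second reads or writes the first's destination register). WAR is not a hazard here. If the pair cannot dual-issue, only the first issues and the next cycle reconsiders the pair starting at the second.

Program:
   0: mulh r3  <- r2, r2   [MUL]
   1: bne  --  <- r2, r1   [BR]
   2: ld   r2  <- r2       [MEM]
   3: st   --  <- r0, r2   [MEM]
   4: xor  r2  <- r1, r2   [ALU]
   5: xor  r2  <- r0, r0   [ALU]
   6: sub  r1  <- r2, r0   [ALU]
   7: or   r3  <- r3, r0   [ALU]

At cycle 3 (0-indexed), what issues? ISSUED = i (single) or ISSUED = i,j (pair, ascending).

ISSUED = 5

t=0 i0+i1:mulh.MUL;bne.BR ; 2-wide
t=1 i2:ld.MEM ; no-port MEM/MEM
t=2 i3+i4:st.MEM;xor.ALU ; 2-wide
t=3 i5:xor.ALU ; RAW r2
t=4 i6+i7:sub.ALU;or.ALU ; 2-wide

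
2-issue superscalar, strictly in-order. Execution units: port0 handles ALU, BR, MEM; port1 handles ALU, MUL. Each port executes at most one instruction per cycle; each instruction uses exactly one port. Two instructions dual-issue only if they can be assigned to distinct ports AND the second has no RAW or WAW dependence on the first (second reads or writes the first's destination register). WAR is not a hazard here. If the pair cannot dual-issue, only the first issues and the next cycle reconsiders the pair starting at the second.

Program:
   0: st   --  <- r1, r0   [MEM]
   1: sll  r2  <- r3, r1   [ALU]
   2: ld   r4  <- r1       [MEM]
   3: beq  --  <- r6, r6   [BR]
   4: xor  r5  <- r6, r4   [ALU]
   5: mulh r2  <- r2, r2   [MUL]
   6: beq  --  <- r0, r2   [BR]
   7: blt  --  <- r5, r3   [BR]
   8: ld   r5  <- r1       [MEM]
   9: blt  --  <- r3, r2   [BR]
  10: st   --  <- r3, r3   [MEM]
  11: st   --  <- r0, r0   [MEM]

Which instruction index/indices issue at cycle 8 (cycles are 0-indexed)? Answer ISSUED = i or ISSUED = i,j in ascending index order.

[0] i0/i1  st.MEM;sll.ALU  -- pair
[1] i2  ld.MEM  -- no-port MEM/BR
[2] i3/i4  beq.BR;xor.ALU  -- pair
[3] i5  mulh.MUL  -- RAW r2
[4] i6  beq.BR  -- no-port BR/BR
[5] i7  blt.BR  -- no-port BR/MEM
[6] i8  ld.MEM  -- no-port MEM/BR
[7] i9  blt.BR  -- no-port BR/MEM
[8] i10  st.MEM  -- no-port MEM/MEM
[9] i11  st.MEM  -- tail

ISSUED = 10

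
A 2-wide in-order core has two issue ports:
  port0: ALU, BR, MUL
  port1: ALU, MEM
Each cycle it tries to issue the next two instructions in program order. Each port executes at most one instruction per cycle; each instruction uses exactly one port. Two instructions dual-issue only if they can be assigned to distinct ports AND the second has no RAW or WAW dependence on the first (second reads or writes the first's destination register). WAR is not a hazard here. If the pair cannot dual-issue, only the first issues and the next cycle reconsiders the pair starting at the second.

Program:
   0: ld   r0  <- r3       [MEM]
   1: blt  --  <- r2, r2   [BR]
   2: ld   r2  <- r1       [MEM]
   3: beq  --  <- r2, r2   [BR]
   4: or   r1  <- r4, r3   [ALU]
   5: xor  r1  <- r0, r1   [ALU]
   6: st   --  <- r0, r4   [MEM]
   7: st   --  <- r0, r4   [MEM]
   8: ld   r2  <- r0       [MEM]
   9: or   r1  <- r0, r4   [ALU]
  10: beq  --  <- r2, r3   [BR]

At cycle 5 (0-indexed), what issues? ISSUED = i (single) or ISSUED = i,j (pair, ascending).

ISSUED = 8,9

#0 head=0: ld+blt i0&i1 2-wide
#1 head=2: ld i2 RAW r2
#2 head=3: beq+or i3&i4 2-wide
#3 head=5: xor+st i5&i6 2-wide
#4 head=7: st i7 no-port MEM/MEM
#5 head=8: ld+or i8&i9 2-wide
#6 head=10: beq i10 tail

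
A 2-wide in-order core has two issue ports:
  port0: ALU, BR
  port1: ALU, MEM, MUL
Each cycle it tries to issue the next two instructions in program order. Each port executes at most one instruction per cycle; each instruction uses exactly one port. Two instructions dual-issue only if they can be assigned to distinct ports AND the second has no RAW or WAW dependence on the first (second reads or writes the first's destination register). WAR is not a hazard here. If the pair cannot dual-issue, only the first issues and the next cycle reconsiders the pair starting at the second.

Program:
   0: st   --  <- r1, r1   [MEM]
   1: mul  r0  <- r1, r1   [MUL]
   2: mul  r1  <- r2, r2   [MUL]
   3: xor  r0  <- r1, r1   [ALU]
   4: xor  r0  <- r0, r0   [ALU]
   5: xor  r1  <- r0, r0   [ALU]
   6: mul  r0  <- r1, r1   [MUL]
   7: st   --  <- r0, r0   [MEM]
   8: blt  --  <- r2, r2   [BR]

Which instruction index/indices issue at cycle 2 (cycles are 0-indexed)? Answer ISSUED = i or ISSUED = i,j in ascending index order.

c0: i0 st.MEM  no-port MEM/MUL
c1: i1 mul.MUL  no-port MUL/MUL
c2: i2 mul.MUL  RAW r1
c3: i3 xor.ALU  RAW+WAW r0
c4: i4 xor.ALU  RAW r0
c5: i5 xor.ALU  RAW r1
c6: i6 mul.MUL  no-port MUL/MEM
c7: i7&i8 st.MEM blt.BR  pair

ISSUED = 2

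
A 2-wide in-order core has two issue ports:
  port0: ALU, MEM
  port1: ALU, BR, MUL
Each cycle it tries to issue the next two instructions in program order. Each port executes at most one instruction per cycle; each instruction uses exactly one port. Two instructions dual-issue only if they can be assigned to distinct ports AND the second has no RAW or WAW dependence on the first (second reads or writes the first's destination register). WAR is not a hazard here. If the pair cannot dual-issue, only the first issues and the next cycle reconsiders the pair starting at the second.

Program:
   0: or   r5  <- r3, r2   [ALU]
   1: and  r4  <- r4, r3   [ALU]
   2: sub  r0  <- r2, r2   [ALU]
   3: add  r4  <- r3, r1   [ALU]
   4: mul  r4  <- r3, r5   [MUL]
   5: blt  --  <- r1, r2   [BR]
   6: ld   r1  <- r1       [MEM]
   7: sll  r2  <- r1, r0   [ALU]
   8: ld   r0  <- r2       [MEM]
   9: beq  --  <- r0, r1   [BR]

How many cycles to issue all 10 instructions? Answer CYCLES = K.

CYCLES = 7

#0 head=0: or.ALU/and.ALU i0&i1 dual
#1 head=2: sub.ALU/add.ALU i2&i3 dual
#2 head=4: mul.MUL i4 no-port MUL/BR
#3 head=5: blt.BR/ld.MEM i5&i6 dual
#4 head=7: sll.ALU i7 RAW r2
#5 head=8: ld.MEM i8 RAW r0
#6 head=9: beq.BR i9 tail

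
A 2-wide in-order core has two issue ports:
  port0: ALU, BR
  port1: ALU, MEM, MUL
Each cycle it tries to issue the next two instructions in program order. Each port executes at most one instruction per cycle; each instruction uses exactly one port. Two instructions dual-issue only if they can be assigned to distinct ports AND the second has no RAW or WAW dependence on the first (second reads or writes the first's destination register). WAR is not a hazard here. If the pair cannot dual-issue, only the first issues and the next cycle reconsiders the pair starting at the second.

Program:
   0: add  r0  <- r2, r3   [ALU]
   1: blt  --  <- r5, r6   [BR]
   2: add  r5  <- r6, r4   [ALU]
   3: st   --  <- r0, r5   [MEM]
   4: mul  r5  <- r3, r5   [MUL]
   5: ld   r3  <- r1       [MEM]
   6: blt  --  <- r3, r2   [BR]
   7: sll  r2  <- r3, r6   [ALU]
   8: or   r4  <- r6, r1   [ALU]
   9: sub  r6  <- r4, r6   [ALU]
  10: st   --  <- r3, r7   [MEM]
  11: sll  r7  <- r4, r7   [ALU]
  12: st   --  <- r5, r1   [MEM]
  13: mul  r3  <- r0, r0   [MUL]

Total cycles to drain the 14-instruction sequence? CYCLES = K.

0. add+blt @i0&i1  | dual
1. add @i2  | RAW r5
2. st @i3  | no-port MEM/MUL
3. mul @i4  | no-port MUL/MEM
4. ld @i5  | RAW r3
5. blt+sll @i6&i7  | dual
6. or @i8  | RAW r4
7. sub+st @i9&i10  | dual
8. sll+st @i11&i12  | dual
9. mul @i13  | tail

CYCLES = 10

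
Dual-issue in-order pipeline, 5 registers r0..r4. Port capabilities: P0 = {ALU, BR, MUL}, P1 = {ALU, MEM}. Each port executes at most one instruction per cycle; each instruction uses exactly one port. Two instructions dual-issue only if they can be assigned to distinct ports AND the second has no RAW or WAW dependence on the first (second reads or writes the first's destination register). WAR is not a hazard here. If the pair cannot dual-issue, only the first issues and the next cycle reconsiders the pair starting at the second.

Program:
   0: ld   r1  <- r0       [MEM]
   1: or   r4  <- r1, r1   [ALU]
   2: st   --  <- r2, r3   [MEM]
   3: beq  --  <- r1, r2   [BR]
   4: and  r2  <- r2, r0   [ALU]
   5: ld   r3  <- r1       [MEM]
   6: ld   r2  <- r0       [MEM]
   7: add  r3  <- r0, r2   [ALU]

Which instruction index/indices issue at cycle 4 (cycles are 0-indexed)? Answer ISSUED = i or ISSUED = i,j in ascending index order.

[0] i0  ld  -- RAW r1
[1] i1+i2  or st  -- dual
[2] i3+i4  beq and  -- dual
[3] i5  ld  -- no-port MEM/MEM
[4] i6  ld  -- RAW r2
[5] i7  add  -- tail

ISSUED = 6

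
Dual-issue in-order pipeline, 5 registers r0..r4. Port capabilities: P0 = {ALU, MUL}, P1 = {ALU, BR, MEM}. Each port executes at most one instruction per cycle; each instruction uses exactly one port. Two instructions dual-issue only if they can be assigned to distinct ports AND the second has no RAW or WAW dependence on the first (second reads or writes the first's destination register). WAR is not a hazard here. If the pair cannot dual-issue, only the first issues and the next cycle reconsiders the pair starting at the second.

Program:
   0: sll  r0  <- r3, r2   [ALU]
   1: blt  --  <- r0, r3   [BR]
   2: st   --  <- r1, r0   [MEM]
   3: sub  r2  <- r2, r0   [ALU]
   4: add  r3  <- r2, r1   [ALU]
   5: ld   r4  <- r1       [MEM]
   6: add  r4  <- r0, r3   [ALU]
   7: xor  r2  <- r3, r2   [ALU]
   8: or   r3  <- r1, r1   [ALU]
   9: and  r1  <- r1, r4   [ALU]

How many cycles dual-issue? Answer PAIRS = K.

PAIRS = 4

0. sll.ALU @i0  | RAW r0
1. blt.BR @i1  | no-port BR/MEM
2. st.MEM;sub.ALU @i2/i3  | dual
3. add.ALU;ld.MEM @i4/i5  | dual
4. add.ALU;xor.ALU @i6/i7  | dual
5. or.ALU;and.ALU @i8/i9  | dual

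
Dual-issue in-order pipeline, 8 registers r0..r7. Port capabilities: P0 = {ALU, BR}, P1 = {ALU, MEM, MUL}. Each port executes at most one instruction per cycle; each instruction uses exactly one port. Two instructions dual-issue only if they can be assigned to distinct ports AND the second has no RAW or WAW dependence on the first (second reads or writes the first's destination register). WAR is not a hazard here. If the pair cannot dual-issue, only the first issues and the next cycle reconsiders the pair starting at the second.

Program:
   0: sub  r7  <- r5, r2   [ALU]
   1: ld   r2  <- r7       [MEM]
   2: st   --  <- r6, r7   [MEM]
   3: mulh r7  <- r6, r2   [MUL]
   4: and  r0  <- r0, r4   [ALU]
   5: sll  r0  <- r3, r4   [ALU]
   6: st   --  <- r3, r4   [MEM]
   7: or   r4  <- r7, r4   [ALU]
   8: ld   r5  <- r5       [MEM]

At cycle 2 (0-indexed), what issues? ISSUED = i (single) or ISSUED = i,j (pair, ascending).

ISSUED = 2

#0 head=0: sub.ALU i0 RAW r7
#1 head=1: ld.MEM i1 no-port MEM/MEM
#2 head=2: st.MEM i2 no-port MEM/MUL
#3 head=3: mulh.MUL+and.ALU i3&i4 pair
#4 head=5: sll.ALU+st.MEM i5&i6 pair
#5 head=7: or.ALU+ld.MEM i7&i8 pair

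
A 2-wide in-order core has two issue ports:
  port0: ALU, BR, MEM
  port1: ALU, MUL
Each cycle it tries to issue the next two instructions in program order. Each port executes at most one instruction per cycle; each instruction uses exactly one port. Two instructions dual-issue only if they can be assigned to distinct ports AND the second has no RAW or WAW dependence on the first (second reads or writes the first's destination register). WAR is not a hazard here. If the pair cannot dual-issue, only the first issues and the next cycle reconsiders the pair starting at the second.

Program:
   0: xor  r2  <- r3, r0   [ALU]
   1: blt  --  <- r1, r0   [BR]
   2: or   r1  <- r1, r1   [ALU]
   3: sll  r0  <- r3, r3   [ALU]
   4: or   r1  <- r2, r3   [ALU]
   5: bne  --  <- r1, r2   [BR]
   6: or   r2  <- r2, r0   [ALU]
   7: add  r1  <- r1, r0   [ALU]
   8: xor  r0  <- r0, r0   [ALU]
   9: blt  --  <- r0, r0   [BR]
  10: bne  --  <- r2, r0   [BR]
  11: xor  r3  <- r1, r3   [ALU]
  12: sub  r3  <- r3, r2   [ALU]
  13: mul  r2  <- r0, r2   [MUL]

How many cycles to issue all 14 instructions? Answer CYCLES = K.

CYCLES = 8

c0: i0+i1 xor.ALU blt.BR  dual
c1: i2+i3 or.ALU sll.ALU  dual
c2: i4 or.ALU  RAW r1
c3: i5+i6 bne.BR or.ALU  dual
c4: i7+i8 add.ALU xor.ALU  dual
c5: i9 blt.BR  no-port BR/BR
c6: i10+i11 bne.BR xor.ALU  dual
c7: i12+i13 sub.ALU mul.MUL  dual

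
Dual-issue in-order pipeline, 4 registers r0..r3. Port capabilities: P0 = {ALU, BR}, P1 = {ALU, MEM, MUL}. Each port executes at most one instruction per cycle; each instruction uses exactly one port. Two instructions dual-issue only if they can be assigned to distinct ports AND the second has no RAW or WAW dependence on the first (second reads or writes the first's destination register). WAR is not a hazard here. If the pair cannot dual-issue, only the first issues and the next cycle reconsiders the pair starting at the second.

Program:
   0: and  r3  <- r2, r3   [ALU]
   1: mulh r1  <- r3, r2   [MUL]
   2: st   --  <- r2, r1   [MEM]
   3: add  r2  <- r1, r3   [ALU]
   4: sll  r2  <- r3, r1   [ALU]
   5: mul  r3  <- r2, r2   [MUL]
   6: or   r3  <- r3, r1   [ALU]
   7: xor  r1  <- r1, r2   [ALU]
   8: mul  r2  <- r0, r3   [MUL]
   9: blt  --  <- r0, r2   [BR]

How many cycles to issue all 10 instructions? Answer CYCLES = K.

CYCLES = 8

#0 head=0: and.ALU i0 RAW r3
#1 head=1: mulh.MUL i1 no-port MUL/MEM
#2 head=2: st.MEM;add.ALU i2/i3 2-wide
#3 head=4: sll.ALU i4 RAW r2
#4 head=5: mul.MUL i5 RAW+WAW r3
#5 head=6: or.ALU;xor.ALU i6/i7 2-wide
#6 head=8: mul.MUL i8 RAW r2
#7 head=9: blt.BR i9 tail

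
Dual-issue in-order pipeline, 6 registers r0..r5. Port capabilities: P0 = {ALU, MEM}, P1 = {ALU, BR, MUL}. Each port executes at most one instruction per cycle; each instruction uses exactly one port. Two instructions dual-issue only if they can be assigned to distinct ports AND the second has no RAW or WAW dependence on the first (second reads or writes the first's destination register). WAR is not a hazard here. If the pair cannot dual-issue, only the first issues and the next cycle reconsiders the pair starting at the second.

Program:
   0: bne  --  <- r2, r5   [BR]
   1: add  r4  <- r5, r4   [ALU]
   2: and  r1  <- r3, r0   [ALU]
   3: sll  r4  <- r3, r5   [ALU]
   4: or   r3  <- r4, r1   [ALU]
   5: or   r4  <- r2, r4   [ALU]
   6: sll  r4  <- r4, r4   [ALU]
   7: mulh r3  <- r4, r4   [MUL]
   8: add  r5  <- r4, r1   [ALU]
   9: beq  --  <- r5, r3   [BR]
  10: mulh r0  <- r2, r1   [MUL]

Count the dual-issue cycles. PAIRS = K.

[0] i0&i1  bne.BR;add.ALU  -- 2-wide
[1] i2&i3  and.ALU;sll.ALU  -- 2-wide
[2] i4&i5  or.ALU;or.ALU  -- 2-wide
[3] i6  sll.ALU  -- RAW r4
[4] i7&i8  mulh.MUL;add.ALU  -- 2-wide
[5] i9  beq.BR  -- no-port BR/MUL
[6] i10  mulh.MUL  -- tail

PAIRS = 4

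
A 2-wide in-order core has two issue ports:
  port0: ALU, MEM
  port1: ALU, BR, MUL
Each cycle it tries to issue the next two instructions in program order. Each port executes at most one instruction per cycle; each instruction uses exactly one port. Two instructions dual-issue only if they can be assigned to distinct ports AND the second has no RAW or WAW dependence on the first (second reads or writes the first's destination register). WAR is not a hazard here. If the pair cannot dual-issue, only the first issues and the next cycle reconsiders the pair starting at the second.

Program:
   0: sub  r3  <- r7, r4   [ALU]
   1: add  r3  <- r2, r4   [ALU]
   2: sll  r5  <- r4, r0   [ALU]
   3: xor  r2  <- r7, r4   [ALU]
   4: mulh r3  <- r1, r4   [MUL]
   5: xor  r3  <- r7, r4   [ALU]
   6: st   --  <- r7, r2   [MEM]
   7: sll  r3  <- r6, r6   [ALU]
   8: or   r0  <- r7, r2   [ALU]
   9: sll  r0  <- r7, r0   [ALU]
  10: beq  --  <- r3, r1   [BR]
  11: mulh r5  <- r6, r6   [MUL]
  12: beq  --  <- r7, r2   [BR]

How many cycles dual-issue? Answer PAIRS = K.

c0: i0 sub.ALU  WAW r3
c1: i1+i2 add.ALU;sll.ALU  2-wide
c2: i3+i4 xor.ALU;mulh.MUL  2-wide
c3: i5+i6 xor.ALU;st.MEM  2-wide
c4: i7+i8 sll.ALU;or.ALU  2-wide
c5: i9+i10 sll.ALU;beq.BR  2-wide
c6: i11 mulh.MUL  no-port MUL/BR
c7: i12 beq.BR  tail

PAIRS = 5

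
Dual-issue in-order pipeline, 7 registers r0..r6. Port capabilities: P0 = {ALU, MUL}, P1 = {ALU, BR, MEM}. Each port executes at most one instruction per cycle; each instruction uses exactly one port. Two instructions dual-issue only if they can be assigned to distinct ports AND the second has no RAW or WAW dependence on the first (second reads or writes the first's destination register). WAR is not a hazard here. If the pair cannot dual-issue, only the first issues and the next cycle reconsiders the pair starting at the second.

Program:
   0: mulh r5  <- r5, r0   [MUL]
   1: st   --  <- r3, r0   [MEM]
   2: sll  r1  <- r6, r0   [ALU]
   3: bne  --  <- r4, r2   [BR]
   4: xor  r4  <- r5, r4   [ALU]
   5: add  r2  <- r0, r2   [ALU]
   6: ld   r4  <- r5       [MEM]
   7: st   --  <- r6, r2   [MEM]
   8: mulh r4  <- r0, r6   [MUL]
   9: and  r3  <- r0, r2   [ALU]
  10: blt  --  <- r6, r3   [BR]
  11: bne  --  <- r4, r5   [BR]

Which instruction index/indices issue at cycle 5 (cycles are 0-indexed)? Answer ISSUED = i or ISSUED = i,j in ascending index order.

0. mulh.MUL/st.MEM @i0&i1  | dual
1. sll.ALU/bne.BR @i2&i3  | dual
2. xor.ALU/add.ALU @i4&i5  | dual
3. ld.MEM @i6  | no-port MEM/MEM
4. st.MEM/mulh.MUL @i7&i8  | dual
5. and.ALU @i9  | RAW r3
6. blt.BR @i10  | no-port BR/BR
7. bne.BR @i11  | tail

ISSUED = 9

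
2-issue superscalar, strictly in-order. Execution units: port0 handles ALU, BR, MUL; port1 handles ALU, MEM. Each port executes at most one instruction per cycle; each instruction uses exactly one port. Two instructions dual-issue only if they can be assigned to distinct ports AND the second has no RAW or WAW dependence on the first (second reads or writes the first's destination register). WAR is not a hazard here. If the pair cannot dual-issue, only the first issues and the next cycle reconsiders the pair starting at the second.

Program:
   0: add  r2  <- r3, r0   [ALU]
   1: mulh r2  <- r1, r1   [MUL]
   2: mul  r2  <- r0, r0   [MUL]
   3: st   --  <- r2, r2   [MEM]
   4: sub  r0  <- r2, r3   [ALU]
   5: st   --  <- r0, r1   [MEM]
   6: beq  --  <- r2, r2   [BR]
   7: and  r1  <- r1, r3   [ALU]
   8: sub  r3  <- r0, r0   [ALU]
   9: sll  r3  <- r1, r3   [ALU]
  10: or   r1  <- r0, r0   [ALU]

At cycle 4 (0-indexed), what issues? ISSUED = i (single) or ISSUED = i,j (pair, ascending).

  cy0 -> i0 (add) WAW r2
  cy1 -> i1 (mulh) no-port MUL/MUL
  cy2 -> i2 (mul) RAW r2
  cy3 -> i3,i4 (st;sub) pair
  cy4 -> i5,i6 (st;beq) pair
  cy5 -> i7,i8 (and;sub) pair
  cy6 -> i9,i10 (sll;or) pair

ISSUED = 5,6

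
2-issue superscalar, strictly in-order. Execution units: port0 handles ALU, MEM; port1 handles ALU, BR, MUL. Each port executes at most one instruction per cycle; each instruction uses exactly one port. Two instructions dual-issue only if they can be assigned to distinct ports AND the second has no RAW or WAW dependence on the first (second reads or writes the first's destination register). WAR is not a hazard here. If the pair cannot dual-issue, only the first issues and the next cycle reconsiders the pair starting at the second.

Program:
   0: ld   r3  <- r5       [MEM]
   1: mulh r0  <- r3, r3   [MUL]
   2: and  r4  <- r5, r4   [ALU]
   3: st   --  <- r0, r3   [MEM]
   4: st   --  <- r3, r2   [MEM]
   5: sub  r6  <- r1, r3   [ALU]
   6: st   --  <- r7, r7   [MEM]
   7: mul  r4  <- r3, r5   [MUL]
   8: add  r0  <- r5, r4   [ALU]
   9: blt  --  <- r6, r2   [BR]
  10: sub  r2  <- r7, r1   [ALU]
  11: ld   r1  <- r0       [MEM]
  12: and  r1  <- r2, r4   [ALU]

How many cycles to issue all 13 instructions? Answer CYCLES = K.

CYCLES = 8

0. ld.MEM @i0  | RAW r3
1. mulh.MUL+and.ALU @i1+i2  | dual
2. st.MEM @i3  | no-port MEM/MEM
3. st.MEM+sub.ALU @i4+i5  | dual
4. st.MEM+mul.MUL @i6+i7  | dual
5. add.ALU+blt.BR @i8+i9  | dual
6. sub.ALU+ld.MEM @i10+i11  | dual
7. and.ALU @i12  | tail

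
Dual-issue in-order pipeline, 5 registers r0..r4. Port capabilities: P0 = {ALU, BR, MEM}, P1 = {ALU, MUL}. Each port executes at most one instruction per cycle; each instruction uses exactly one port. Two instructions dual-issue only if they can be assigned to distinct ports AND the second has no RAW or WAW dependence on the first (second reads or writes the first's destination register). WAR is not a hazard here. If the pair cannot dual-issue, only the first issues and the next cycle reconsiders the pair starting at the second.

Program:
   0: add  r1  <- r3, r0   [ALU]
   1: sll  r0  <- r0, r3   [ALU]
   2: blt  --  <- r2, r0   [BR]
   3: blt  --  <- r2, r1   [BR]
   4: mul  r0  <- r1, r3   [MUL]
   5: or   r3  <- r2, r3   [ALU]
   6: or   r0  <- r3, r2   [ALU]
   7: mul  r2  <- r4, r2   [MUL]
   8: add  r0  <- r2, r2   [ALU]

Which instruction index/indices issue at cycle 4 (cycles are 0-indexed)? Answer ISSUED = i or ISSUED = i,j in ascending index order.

ISSUED = 6,7

0. add;sll @i0&i1  | dual
1. blt @i2  | no-port BR/BR
2. blt;mul @i3&i4  | dual
3. or @i5  | RAW r3
4. or;mul @i6&i7  | dual
5. add @i8  | tail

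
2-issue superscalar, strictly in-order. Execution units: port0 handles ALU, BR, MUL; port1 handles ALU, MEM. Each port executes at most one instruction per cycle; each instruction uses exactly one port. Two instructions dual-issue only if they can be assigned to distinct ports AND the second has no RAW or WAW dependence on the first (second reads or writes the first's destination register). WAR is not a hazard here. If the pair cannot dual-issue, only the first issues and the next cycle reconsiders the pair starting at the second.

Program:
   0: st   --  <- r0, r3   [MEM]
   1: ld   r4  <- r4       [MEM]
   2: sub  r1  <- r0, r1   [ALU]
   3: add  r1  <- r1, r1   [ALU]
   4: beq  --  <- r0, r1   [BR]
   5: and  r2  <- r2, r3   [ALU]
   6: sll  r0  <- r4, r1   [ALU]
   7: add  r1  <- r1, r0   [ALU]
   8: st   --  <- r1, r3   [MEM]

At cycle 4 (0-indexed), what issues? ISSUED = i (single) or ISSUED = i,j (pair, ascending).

ISSUED = 6

0. st.MEM @i0  | no-port MEM/MEM
1. ld.MEM/sub.ALU @i1,i2  | dual
2. add.ALU @i3  | RAW r1
3. beq.BR/and.ALU @i4,i5  | dual
4. sll.ALU @i6  | RAW r0
5. add.ALU @i7  | RAW r1
6. st.MEM @i8  | tail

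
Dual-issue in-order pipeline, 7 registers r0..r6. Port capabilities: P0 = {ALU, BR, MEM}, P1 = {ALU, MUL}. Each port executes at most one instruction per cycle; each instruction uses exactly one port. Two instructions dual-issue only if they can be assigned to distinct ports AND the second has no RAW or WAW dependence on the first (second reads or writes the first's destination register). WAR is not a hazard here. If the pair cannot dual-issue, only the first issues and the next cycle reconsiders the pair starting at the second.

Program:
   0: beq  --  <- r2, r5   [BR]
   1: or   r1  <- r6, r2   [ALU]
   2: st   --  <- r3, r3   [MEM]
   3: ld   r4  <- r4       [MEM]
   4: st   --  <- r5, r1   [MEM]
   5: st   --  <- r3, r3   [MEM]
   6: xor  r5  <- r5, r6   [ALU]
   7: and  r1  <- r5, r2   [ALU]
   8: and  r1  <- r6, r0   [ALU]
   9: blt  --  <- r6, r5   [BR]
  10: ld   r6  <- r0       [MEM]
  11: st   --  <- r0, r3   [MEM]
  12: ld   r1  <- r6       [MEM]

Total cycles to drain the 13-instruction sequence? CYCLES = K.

[0] i0/i1  beq.BR+or.ALU  -- pair
[1] i2  st.MEM  -- no-port MEM/MEM
[2] i3  ld.MEM  -- no-port MEM/MEM
[3] i4  st.MEM  -- no-port MEM/MEM
[4] i5/i6  st.MEM+xor.ALU  -- pair
[5] i7  and.ALU  -- WAW r1
[6] i8/i9  and.ALU+blt.BR  -- pair
[7] i10  ld.MEM  -- no-port MEM/MEM
[8] i11  st.MEM  -- no-port MEM/MEM
[9] i12  ld.MEM  -- tail

CYCLES = 10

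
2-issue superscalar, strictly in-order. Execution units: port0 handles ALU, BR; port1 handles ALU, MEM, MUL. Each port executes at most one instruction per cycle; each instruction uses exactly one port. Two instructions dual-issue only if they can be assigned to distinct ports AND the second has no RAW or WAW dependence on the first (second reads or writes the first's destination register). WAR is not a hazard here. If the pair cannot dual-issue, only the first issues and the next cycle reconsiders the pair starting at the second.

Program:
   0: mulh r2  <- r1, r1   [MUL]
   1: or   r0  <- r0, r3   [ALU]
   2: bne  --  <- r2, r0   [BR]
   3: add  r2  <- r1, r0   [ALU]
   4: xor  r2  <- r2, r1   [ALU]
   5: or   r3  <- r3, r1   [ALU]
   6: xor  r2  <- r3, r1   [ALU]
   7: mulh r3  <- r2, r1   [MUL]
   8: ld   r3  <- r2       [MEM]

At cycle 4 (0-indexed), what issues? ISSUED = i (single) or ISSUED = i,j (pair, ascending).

#0 head=0: mulh+or i0,i1 pair
#1 head=2: bne+add i2,i3 pair
#2 head=4: xor+or i4,i5 pair
#3 head=6: xor i6 RAW r2
#4 head=7: mulh i7 no-port MUL/MEM
#5 head=8: ld i8 tail

ISSUED = 7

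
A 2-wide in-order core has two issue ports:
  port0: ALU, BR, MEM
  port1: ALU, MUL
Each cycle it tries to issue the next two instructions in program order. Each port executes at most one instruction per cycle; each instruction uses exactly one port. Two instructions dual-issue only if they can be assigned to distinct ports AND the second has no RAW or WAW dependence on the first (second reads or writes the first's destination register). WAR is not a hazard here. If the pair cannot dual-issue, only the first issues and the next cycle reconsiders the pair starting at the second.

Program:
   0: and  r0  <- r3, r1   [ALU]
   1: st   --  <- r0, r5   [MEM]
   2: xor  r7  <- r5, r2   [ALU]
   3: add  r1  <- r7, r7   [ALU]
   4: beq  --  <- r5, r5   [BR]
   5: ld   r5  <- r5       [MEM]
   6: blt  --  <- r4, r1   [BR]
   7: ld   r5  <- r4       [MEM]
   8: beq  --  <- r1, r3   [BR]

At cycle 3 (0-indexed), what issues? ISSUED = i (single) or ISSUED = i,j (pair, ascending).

ISSUED = 5

c0: i0 and  RAW r0
c1: i1/i2 st;xor  2-wide
c2: i3/i4 add;beq  2-wide
c3: i5 ld  no-port MEM/BR
c4: i6 blt  no-port BR/MEM
c5: i7 ld  no-port MEM/BR
c6: i8 beq  tail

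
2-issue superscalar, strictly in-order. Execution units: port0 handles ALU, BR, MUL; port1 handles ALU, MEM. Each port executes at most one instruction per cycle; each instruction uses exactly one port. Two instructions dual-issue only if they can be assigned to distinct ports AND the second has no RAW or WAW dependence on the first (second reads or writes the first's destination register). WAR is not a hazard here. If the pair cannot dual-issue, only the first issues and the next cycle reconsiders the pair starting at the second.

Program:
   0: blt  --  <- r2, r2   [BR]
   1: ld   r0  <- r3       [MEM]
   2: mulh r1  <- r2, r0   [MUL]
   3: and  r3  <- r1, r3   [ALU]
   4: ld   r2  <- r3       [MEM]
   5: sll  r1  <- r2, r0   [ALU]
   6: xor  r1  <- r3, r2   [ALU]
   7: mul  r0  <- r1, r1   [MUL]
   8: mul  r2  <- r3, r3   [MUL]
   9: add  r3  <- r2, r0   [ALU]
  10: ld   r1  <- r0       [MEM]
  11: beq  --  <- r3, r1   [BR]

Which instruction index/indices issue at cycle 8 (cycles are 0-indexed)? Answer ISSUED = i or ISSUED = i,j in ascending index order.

ISSUED = 9,10

c0: i0/i1 blt;ld  dual
c1: i2 mulh  RAW r1
c2: i3 and  RAW r3
c3: i4 ld  RAW r2
c4: i5 sll  WAW r1
c5: i6 xor  RAW r1
c6: i7 mul  no-port MUL/MUL
c7: i8 mul  RAW r2
c8: i9/i10 add;ld  dual
c9: i11 beq  tail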